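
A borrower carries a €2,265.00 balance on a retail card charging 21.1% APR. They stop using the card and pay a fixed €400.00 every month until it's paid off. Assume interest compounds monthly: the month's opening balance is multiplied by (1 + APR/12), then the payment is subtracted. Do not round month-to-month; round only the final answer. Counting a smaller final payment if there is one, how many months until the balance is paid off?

7 payments

Monthly rate r = 21.1%/12 = 1.75833% = 0.0175833.
Recurrence: B ← B·(1+r) − €400.00.
Month 1: interest €39.83; balance after payment €1,904.83.
Month 2: interest €33.49; balance after payment €1,538.32.
Closed form: n = −ln(1 − rB₀/P)/ln(1+r) = −ln(0.90043)/ln(1.01758) ≈ 6.017, so the balance reaches zero during payment 7.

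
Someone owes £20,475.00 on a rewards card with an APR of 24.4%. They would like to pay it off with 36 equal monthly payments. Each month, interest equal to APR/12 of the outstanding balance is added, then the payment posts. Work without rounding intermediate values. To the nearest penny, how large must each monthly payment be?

Monthly rate r = 24.4%/12 = 2.03333% = 0.0203333.
Level-payment amortization: P = B₀·r / (1 − (1+r)^(−n)) = 20475.00·0.0203333 / (1 − 1.02033^(−36)).
Denominator 1 − (1+r)^(−36) = 0.515509457.
P = 416.325 / 0.515509457 ≈ 807.60.

£807.60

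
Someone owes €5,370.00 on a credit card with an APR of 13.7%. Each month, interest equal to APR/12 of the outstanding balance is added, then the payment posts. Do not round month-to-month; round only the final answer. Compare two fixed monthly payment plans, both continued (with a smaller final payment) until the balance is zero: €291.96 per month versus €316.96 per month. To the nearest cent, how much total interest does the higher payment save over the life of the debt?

€60.42

Monthly rate r = 13.7%/12 = 1.14167% = 0.0114167.
At €291.96/mo: n = ⌈−ln(1 − rB₀/P)/ln(1+r)⌉ = 21 payments (last €223.15); total interest = total paid − €5,370.00 = €692.35.
At €316.96/mo: 19 payments (last €296.65); total interest €631.93.
Interest saved = €692.35 − €631.93 = €60.42.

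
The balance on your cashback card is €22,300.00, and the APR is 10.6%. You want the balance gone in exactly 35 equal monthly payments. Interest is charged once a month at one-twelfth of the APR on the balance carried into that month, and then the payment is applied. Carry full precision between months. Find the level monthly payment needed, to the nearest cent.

€743.49

Monthly rate r = 10.6%/12 = 0.883333% = 0.00883333.
Level-payment amortization: P = B₀·r / (1 − (1+r)^(−n)) = 22300.00·0.00883333 / (1 − 1.00883^(−35)).
Denominator 1 − (1+r)^(−35) = 0.264944424.
P = 196.983 / 0.264944424 ≈ 743.49.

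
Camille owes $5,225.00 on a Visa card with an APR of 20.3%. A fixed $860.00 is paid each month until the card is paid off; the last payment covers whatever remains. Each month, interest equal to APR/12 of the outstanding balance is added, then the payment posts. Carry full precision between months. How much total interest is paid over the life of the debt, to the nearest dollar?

Monthly rate r = 20.3%/12 = 1.69167% = 0.0169167.
Payoff takes n = ⌈−ln(1 − rB₀/P)/ln(1+r)⌉ = ⌈6.465⌉ = 7 payments; the last is $401.75.
Total paid = 6·$860.00 + $401.75 = $5,561.75.
Total interest = total paid − principal = $5,561.75 − $5,225.00 = $336.75.

$337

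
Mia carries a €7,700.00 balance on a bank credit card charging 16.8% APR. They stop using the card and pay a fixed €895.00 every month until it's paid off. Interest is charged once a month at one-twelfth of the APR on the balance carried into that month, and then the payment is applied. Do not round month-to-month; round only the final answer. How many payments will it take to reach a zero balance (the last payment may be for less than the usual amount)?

Monthly rate r = 16.8%/12 = 1.4% = 0.014.
Recurrence: B ← B·(1+r) − €895.00.
Month 1: interest €107.80; balance after payment €6,912.80.
Month 2: interest €96.78; balance after payment €6,114.58.
Closed form: n = −ln(1 − rB₀/P)/ln(1+r) = −ln(0.87955)/ln(1.014) ≈ 9.231, so the balance reaches zero during payment 10.

10 payments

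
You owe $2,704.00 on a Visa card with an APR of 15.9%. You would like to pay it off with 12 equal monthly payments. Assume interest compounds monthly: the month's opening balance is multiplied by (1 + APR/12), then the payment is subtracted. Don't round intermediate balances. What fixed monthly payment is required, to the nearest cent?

$245.21

Monthly rate r = 15.9%/12 = 1.325% = 0.01325.
Level-payment amortization: P = B₀·r / (1 − (1+r)^(−n)) = 2704.00·0.01325 / (1 − 1.01325^(−12)).
Denominator 1 − (1+r)^(−12) = 0.14611251.
P = 35.828 / 0.14611251 ≈ 245.21.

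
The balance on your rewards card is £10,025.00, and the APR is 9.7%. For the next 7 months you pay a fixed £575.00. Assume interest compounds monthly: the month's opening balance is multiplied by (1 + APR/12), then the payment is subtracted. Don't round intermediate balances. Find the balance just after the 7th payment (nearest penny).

Monthly rate r = 9.7%/12 = 0.808333% = 0.00808333.
Each month: B ← B·(1+r) − £575.00.
Month 1: interest £81.04; balance after payment £9,531.04.
Month 2: interest £77.04; balance after payment £9,033.08.
Month 3: interest £73.02; balance after payment £8,531.10.
Month 4: interest £68.96; balance after payment £8,025.06.
Month 5: interest £64.87; balance after payment £7,514.92.
Month 6: interest £60.75; balance after payment £7,000.67.
Month 7: interest £56.59; balance after payment £6,482.26.

£6,482.26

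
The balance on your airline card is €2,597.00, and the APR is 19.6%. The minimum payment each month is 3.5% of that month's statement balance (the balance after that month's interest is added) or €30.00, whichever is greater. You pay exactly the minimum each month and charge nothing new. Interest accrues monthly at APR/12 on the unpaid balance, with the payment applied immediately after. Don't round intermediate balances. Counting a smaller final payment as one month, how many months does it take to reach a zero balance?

96 months

Monthly rate r = 19.6%/12 = 1.63333% = 0.0163333.
While 3.5% of the post-interest balance exceeds €30.00, each month B ← (B·(1+r))·(1 − 0.035), i.e. B shrinks by the factor (1+r)·0.965 = 0.98076.
This holds for months 1–58. Entering month 59 the balance is €841.69; 3.5% of the post-interest balance is now below €30.00, so the flat €30.00 minimum applies from here.
From month 59 a fixed €30.00 at rate r clears €841.69 in 38 more payments. Total: 58 + 38 = 96 months.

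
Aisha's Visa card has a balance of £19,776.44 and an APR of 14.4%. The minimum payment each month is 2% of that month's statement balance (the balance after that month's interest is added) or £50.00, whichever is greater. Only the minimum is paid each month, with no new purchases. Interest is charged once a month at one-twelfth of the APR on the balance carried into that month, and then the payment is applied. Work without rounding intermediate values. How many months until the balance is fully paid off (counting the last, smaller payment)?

327 months

Monthly rate r = 14.4%/12 = 1.2% = 0.012.
While 2% of the post-interest balance exceeds £50.00, each month B ← (B·(1+r))·(1 − 0.02), i.e. B shrinks by the factor (1+r)·0.98 = 0.99176.
This holds for months 1–252. Entering month 253 the balance is £2,458.15; 2% of the post-interest balance is now below £50.00, so the flat £50.00 minimum applies from here.
From month 253 a fixed £50.00 at rate r clears £2,458.15 in 75 more payments. Total: 252 + 75 = 327 months.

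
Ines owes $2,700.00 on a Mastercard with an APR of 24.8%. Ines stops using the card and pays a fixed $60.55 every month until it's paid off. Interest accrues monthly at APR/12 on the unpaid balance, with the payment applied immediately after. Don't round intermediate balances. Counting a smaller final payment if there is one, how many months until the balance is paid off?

Monthly rate r = 24.8%/12 = 2.06667% = 0.0206667.
Recurrence: B ← B·(1+r) − $60.55.
Month 1: interest $55.80; balance after payment $2,695.25.
Month 2: interest $55.70; balance after payment $2,690.40.
Closed form: n = −ln(1 − rB₀/P)/ln(1+r) = −ln(0.078448)/ln(1.02067) ≈ 124.429, so the balance reaches zero during payment 125.

125 months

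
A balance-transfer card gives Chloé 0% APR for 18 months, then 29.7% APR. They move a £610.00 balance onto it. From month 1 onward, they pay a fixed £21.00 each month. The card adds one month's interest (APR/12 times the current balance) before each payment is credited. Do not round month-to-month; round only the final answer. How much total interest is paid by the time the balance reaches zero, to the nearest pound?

Promo months 1–18 at r₀ = 0%/12 = 0; months 19+ at r₁ = 29.7%/12 = 0.02475.
After month 18 (no interest yet): B = £610.00 − 18·£21.00 = £232.00.
Then at r₁ with £21.00/mo: n₂ = −ln(1 − r₁·B/P)/ln(1+r₁) ≈ 13.06 → 14 more payments.
Total paid = 31·£21.00 + £1.38 = £652.38; interest = £652.38 − £610.00 = £42.38.

£42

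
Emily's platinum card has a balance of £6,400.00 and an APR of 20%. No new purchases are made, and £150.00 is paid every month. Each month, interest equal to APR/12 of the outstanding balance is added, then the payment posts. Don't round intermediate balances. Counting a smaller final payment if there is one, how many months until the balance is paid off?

76 months

Monthly rate r = 20%/12 = 1.66667% = 0.0166667.
Recurrence: B ← B·(1+r) − £150.00.
Month 1: interest £106.67; balance after payment £6,356.67.
Month 2: interest £105.94; balance after payment £6,312.61.
Closed form: n = −ln(1 − rB₀/P)/ln(1+r) = −ln(0.28889)/ln(1.01667) ≈ 75.122, so the balance reaches zero during payment 76.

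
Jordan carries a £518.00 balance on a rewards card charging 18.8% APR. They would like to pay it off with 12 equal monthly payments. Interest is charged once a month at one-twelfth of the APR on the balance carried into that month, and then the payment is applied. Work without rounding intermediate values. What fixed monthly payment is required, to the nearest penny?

£47.69

Monthly rate r = 18.8%/12 = 1.56667% = 0.0156667.
Level-payment amortization: P = B₀·r / (1 − (1+r)^(−n)) = 518.00·0.0156667 / (1 − 1.01567^(−12)).
Denominator 1 − (1+r)^(−12) = 0.170176736.
P = 8.11533 / 0.170176736 ≈ 47.69.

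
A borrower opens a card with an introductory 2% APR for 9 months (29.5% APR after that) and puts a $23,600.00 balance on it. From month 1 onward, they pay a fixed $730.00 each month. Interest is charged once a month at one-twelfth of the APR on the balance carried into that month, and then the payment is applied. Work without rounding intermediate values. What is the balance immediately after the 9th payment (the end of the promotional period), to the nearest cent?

Promo months 1–9 at r₀ = 2%/12 = 0.00166667; months 10+ at r₁ = 29.5%/12 = 0.0245833.
After month 9: iterate B ← B·(1+r₀) − $730.00 for 9 months → $17,342.40.

$17,342.40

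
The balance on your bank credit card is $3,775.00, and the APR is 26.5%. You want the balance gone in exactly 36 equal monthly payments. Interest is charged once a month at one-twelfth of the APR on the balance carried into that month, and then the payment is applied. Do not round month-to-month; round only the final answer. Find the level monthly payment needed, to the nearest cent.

Monthly rate r = 26.5%/12 = 2.20833% = 0.0220833.
Level-payment amortization: P = B₀·r / (1 − (1+r)^(−n)) = 3775.00·0.0220833 / (1 − 1.02208^(−36)).
Denominator 1 − (1+r)^(−36) = 0.544495191.
P = 83.3646 / 0.544495191 ≈ 153.10.

$153.10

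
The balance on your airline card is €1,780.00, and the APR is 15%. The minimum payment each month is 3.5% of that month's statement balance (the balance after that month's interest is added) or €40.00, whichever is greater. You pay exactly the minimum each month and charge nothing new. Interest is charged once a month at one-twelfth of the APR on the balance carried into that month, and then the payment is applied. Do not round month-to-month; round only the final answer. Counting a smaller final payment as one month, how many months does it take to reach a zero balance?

Monthly rate r = 15%/12 = 1.25% = 0.0125.
While 3.5% of the post-interest balance exceeds €40.00, each month B ← (B·(1+r))·(1 − 0.035), i.e. B shrinks by the factor (1+r)·0.965 = 0.97706.
This holds for months 1–20. Entering month 21 the balance is €1,119.09; 3.5% of the post-interest balance is now below €40.00, so the flat €40.00 minimum applies from here.
From month 21 a fixed €40.00 at rate r clears €1,119.09 in 35 more payments. Total: 20 + 35 = 55 months.

55 months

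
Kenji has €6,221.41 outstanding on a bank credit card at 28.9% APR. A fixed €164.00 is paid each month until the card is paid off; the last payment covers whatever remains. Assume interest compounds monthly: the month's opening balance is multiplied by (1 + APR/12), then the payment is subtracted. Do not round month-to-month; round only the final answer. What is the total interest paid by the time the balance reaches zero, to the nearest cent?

Monthly rate r = 28.9%/12 = 2.40833% = 0.0240833.
Payoff takes n = ⌈−ln(1 − rB₀/P)/ln(1+r)⌉ = ⌈102.904⌉ = 103 payments; the last is €148.44.
Total paid = 102·€164.00 + €148.44 = €16,876.44.
Total interest = total paid − principal = €16,876.44 − €6,221.41 = €10,655.03.

€10,655.03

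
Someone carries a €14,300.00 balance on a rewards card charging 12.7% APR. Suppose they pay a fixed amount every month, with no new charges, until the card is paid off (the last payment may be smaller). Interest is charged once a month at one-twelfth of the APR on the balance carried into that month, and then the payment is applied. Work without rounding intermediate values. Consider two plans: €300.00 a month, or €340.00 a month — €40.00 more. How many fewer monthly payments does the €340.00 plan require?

Monthly rate r = 12.7%/12 = 1.05833% = 0.0105833.
At €300.00/mo: n = ⌈−ln(1 − rB₀/P)/ln(1+r)⌉ = 67 payments (last €208.42); total interest = total paid − €14,300.00 = €5,708.42.
At €340.00/mo: 56 payments (last €322.50); total interest €4,722.50.
Payments saved = 67 − 56 = 11.

11 fewer payments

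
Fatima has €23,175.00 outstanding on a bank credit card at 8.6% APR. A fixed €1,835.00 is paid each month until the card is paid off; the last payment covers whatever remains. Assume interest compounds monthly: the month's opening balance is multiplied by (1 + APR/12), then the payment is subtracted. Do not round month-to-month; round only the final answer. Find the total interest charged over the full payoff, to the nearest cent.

€1,204.99

Monthly rate r = 8.6%/12 = 0.716667% = 0.00716667.
Payoff takes n = ⌈−ln(1 − rB₀/P)/ln(1+r)⌉ = ⌈13.285⌉ = 14 payments; the last is €524.99.
Total paid = 13·€1,835.00 + €524.99 = €24,379.99.
Total interest = total paid − principal = €24,379.99 − €23,175.00 = €1,204.99.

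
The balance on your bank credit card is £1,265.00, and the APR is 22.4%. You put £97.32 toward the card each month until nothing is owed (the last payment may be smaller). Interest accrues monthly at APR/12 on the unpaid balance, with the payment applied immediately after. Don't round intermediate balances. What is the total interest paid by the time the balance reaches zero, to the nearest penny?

Monthly rate r = 22.4%/12 = 1.86667% = 0.0186667.
Payoff takes n = ⌈−ln(1 − rB₀/P)/ln(1+r)⌉ = ⌈15.027⌉ = 16 payments; the last is £2.62.
Total paid = 15·£97.32 + £2.62 = £1,462.42.
Total interest = total paid − principal = £1,462.42 − £1,265.00 = £197.42.

£197.42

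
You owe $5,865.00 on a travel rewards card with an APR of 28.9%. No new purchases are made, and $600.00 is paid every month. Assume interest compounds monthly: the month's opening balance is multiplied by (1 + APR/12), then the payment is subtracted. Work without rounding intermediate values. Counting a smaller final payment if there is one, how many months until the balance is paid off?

12 months

Monthly rate r = 28.9%/12 = 2.40833% = 0.0240833.
Recurrence: B ← B·(1+r) − $600.00.
Month 1: interest $141.25; balance after payment $5,406.25.
Month 2: interest $130.20; balance after payment $4,936.45.
Closed form: n = −ln(1 − rB₀/P)/ln(1+r) = −ln(0.76459)/ln(1.02408) ≈ 11.279, so the balance reaches zero during payment 12.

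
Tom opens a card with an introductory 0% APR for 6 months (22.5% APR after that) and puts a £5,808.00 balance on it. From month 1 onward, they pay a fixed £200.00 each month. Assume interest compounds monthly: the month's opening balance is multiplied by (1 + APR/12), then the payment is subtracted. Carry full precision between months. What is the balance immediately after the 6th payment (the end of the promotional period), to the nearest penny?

£4,608.00

Promo months 1–6 at r₀ = 0%/12 = 0; months 7+ at r₁ = 22.5%/12 = 0.01875.
After month 6 (no interest yet): B = £5,808.00 − 6·£200.00 = £4,608.00.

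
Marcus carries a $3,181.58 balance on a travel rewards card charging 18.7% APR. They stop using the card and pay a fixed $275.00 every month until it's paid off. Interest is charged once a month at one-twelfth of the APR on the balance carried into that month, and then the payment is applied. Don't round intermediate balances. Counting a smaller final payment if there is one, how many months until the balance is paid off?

Monthly rate r = 18.7%/12 = 1.55833% = 0.0155833.
Recurrence: B ← B·(1+r) − $275.00.
Month 1: interest $49.58; balance after payment $2,956.16.
Month 2: interest $46.07; balance after payment $2,727.23.
Closed form: n = −ln(1 − rB₀/P)/ln(1+r) = −ln(0.81971)/ln(1.01558) ≈ 12.857, so the balance reaches zero during payment 13.

13 payments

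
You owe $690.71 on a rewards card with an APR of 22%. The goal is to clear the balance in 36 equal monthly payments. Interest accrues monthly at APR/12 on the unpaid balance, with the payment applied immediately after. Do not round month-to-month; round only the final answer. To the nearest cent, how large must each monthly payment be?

$26.38

Monthly rate r = 22%/12 = 1.83333% = 0.0183333.
Level-payment amortization: P = B₀·r / (1 − (1+r)^(−n)) = 690.71·0.0183333 / (1 − 1.01833^(−36)).
Denominator 1 − (1+r)^(−36) = 0.480050165.
P = 12.663 / 0.480050165 ≈ 26.38.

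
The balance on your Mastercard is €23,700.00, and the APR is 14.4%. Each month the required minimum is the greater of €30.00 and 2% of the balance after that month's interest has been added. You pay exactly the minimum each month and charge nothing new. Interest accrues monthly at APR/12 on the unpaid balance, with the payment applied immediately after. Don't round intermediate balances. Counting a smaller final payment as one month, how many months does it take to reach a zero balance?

Monthly rate r = 14.4%/12 = 1.2% = 0.012.
While 2% of the post-interest balance exceeds €30.00, each month B ← (B·(1+r))·(1 − 0.02), i.e. B shrinks by the factor (1+r)·0.98 = 0.99176.
This holds for months 1–336. Entering month 337 the balance is €1,470.15; 2% of the post-interest balance is now below €30.00, so the flat €30.00 minimum applies from here.
From month 337 a fixed €30.00 at rate r clears €1,470.15 in 75 more payments. Total: 336 + 75 = 411 months.

411 months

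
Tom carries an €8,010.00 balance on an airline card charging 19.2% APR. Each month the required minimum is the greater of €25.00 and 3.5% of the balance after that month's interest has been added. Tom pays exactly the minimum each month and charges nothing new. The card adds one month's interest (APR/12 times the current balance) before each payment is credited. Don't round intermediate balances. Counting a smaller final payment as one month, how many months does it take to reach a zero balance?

161 months

Monthly rate r = 19.2%/12 = 1.6% = 0.016.
While 3.5% of the post-interest balance exceeds €25.00, each month B ← (B·(1+r))·(1 − 0.035), i.e. B shrinks by the factor (1+r)·0.965 = 0.98044.
This holds for months 1–124. Entering month 125 the balance is €691.57; 3.5% of the post-interest balance is now below €25.00, so the flat €25.00 minimum applies from here.
From month 125 a fixed €25.00 at rate r clears €691.57 in 37 more payments. Total: 124 + 37 = 161 months.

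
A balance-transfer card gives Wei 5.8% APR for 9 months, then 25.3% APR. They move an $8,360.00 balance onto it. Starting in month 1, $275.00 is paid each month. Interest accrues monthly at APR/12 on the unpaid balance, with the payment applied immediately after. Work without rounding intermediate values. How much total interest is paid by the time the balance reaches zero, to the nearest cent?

Promo months 1–9 at r₀ = 5.8%/12 = 0.00483333; months 10+ at r₁ = 25.3%/12 = 0.0210833.
After month 9: iterate B ← B·(1+r₀) − $275.00 for 9 months → $6,207.38.
Then at r₁ with $275.00/mo: n₂ = −ln(1 − r₁·B/P)/ln(1+r₁) ≈ 30.97 → 31 more payments.
Total paid = 39·$275.00 + $265.63 = $10,990.63; interest = $10,990.63 − $8,360.00 = $2,630.63.

$2,630.63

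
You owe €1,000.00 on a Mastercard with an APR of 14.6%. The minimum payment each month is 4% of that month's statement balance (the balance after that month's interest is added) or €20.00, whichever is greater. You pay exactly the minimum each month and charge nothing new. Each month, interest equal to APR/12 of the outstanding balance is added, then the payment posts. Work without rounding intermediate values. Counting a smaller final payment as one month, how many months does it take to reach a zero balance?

55 months

Monthly rate r = 14.6%/12 = 1.21667% = 0.0121667.
While 4% of the post-interest balance exceeds €20.00, each month B ← (B·(1+r))·(1 − 0.04), i.e. B shrinks by the factor (1+r)·0.96 = 0.97168.
This holds for months 1–25. Entering month 26 the balance is €487.62; 4% of the post-interest balance is now below €20.00, so the flat €20.00 minimum applies from here.
From month 26 a fixed €20.00 at rate r clears €487.62 in 30 more payments. Total: 25 + 30 = 55 months.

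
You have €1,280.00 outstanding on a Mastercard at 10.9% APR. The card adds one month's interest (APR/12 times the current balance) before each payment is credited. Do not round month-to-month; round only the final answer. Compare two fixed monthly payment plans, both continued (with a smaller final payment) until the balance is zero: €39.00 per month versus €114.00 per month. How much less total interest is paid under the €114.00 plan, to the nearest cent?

€170.56

Monthly rate r = 10.9%/12 = 0.908333% = 0.00908333.
At €39.00/mo: n = ⌈−ln(1 − rB₀/P)/ln(1+r)⌉ = 40 payments (last €5.81); total interest = total paid − €1,280.00 = €246.81.
At €114.00/mo: 12 payments (last €102.25); total interest €76.25.
Interest saved = €246.81 − €76.25 = €170.56.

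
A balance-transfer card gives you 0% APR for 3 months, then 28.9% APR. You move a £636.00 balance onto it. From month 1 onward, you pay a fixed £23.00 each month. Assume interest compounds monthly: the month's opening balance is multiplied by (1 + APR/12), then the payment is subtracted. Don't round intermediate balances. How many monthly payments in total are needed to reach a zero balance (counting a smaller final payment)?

41 payments

Promo months 1–3 at r₀ = 0%/12 = 0; months 4+ at r₁ = 28.9%/12 = 0.0240833.
After month 3 (no interest yet): B = £636.00 − 3·£23.00 = £567.00.
Then at r₁ with £23.00/mo: n₂ = −ln(1 − r₁·B/P)/ln(1+r₁) ≈ 37.85 → 38 more payments.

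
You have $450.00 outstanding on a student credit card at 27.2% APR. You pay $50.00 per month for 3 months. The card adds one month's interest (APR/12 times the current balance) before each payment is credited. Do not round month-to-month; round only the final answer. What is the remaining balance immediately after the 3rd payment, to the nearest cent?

$327.87

Monthly rate r = 27.2%/12 = 2.26667% = 0.0226667.
Each month: B ← B·(1+r) − $50.00.
Month 1: interest $10.20; balance after payment $410.20.
Month 2: interest $9.30; balance after payment $369.50.
Month 3: interest $8.38; balance after payment $327.87.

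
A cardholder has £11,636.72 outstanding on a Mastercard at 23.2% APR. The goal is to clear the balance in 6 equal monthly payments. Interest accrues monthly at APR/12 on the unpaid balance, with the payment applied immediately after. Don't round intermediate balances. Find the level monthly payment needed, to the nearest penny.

Monthly rate r = 23.2%/12 = 1.93333% = 0.0193333.
Level-payment amortization: P = B₀·r / (1 − (1+r)^(−n)) = 11636.72·0.0193333 / (1 − 1.01933^(−6)).
Denominator 1 − (1+r)^(−6) = 0.108538397.
P = 224.977 / 0.108538397 ≈ 2072.78.

£2,072.78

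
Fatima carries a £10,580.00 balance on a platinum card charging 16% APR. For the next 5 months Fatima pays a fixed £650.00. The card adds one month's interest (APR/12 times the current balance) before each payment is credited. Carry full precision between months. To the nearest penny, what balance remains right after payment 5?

Monthly rate r = 16%/12 = 1.33333% = 0.0133333.
Each month: B ← B·(1+r) − £650.00.
Month 1: interest £141.07; balance after payment £10,071.07.
Month 2: interest £134.28; balance after payment £9,555.35.
Month 3: interest £127.40; balance after payment £9,032.75.
Month 4: interest £120.44; balance after payment £8,503.19.
Month 5: interest £113.38; balance after payment £7,966.56.

£7,966.56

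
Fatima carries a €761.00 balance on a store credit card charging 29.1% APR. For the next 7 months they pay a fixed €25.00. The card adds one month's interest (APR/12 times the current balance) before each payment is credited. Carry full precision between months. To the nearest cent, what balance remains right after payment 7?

Monthly rate r = 29.1%/12 = 2.425% = 0.02425.
Each month: B ← B·(1+r) − €25.00.
Month 1: interest €18.45; balance after payment €754.45.
Month 2: interest €18.30; balance after payment €747.75.
Month 3: interest €18.13; balance after payment €740.88.
Month 4: interest €17.97; balance after payment €733.85.
Month 5: interest €17.80; balance after payment €726.64.
Month 6: interest €17.62; balance after payment €719.27.
Month 7: interest €17.44; balance after payment €711.71.

€711.71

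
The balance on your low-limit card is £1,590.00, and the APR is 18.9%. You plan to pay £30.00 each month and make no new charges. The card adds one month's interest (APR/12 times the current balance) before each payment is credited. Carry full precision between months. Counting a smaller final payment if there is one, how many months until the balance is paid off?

116 months

Monthly rate r = 18.9%/12 = 1.575% = 0.01575.
Recurrence: B ← B·(1+r) − £30.00.
Month 1: interest £25.04; balance after payment £1,585.04.
Month 2: interest £24.96; balance after payment £1,580.01.
Closed form: n = −ln(1 − rB₀/P)/ln(1+r) = −ln(0.16525)/ln(1.01575) ≈ 115.202, so the balance reaches zero during payment 116.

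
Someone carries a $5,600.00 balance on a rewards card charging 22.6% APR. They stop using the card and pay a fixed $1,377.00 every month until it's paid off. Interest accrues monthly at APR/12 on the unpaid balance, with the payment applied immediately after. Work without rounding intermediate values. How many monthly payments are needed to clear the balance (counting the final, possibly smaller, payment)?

5 months

Monthly rate r = 22.6%/12 = 1.88333% = 0.0188333.
Recurrence: B ← B·(1+r) − $1,377.00.
Month 1: interest $105.47; balance after payment $4,328.47.
Month 2: interest $81.52; balance after payment $3,032.99.
Month 3: interest $57.12; balance after payment $1,713.11.
Month 4: interest $32.26; balance after payment $368.37.
Month 5: interest $6.94; balance after payment $0.00.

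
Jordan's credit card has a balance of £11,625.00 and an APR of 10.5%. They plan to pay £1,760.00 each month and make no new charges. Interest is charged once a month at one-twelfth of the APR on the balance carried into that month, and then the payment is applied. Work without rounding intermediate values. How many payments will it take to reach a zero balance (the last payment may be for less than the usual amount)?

Monthly rate r = 10.5%/12 = 0.875% = 0.00875.
Recurrence: B ← B·(1+r) − £1,760.00.
Month 1: interest £101.72; balance after payment £9,966.72.
Month 2: interest £87.21; balance after payment £8,293.93.
Closed form: n = −ln(1 − rB₀/P)/ln(1+r) = −ln(0.94221)/ln(1.00875) ≈ 6.833, so the balance reaches zero during payment 7.

7 months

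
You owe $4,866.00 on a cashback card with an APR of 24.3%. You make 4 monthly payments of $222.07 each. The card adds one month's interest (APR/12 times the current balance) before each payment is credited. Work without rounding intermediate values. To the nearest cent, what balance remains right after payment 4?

Monthly rate r = 24.3%/12 = 2.025% = 0.02025.
Each month: B ← B·(1+r) − $222.07.
Month 1: interest $98.54; balance after payment $4,742.47.
Month 2: interest $96.03; balance after payment $4,616.43.
Month 3: interest $93.48; balance after payment $4,487.84.
Month 4: interest $90.88; balance after payment $4,356.65.

$4,356.65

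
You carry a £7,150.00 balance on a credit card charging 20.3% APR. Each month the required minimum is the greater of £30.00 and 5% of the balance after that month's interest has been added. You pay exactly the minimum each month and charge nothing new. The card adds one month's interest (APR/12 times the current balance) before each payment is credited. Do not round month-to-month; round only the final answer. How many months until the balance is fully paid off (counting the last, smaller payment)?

97 months

Monthly rate r = 20.3%/12 = 1.69167% = 0.0169167.
While 5% of the post-interest balance exceeds £30.00, each month B ← (B·(1+r))·(1 − 0.05), i.e. B shrinks by the factor (1+r)·0.95 = 0.96607.
This holds for months 1–73. Entering month 74 the balance is £575.39; 5% of the post-interest balance is now below £30.00, so the flat £30.00 minimum applies from here.
From month 74 a fixed £30.00 at rate r clears £575.39 in 24 more payments. Total: 73 + 24 = 97 months.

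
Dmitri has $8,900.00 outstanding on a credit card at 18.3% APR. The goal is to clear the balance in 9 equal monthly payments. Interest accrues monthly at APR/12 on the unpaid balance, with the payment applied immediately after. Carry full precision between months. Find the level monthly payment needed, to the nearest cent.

$1,065.81

Monthly rate r = 18.3%/12 = 1.525% = 0.01525.
Level-payment amortization: P = B₀·r / (1 − (1+r)^(−n)) = 8900.00·0.01525 / (1 − 1.01525^(−9)).
Denominator 1 − (1+r)^(−9) = 0.127344126.
P = 135.725 / 0.127344126 ≈ 1065.81.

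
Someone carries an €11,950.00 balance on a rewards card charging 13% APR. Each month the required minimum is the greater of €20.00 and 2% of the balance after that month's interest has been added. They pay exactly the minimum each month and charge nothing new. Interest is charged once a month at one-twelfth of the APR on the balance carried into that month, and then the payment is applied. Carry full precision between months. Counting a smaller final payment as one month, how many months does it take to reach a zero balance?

336 months

Monthly rate r = 13%/12 = 1.08333% = 0.0108333.
While 2% of the post-interest balance exceeds €20.00, each month B ← (B·(1+r))·(1 − 0.02), i.e. B shrinks by the factor (1+r)·0.98 = 0.99062.
This holds for months 1–265. Entering month 266 the balance is €982.56; 2% of the post-interest balance is now below €20.00, so the flat €20.00 minimum applies from here.
From month 266 a fixed €20.00 at rate r clears €982.56 in 71 more payments. Total: 265 + 71 = 336 months.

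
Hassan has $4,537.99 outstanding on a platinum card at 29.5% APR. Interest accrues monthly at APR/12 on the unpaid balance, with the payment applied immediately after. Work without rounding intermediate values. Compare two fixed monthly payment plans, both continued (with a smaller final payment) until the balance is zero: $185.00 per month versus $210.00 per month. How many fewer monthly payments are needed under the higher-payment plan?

Monthly rate r = 29.5%/12 = 2.45833% = 0.0245833.
At $185.00/mo: n = ⌈−ln(1 − rB₀/P)/ln(1+r)⌉ = 39 payments (last $7.73); total interest = total paid − $4,537.99 = $2,499.74.
At $210.00/mo: 32 payments (last $41.76); total interest $2,013.77.
Payments saved = 39 − 32 = 7.

7 fewer payments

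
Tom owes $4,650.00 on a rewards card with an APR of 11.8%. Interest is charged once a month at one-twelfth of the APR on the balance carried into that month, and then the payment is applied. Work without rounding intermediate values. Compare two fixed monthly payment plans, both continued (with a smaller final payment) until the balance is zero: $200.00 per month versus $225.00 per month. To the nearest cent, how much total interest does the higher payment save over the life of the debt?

Monthly rate r = 11.8%/12 = 0.983333% = 0.00983333.
At $200.00/mo: n = ⌈−ln(1 − rB₀/P)/ln(1+r)⌉ = 27 payments (last $105.77); total interest = total paid − $4,650.00 = $655.77.
At $225.00/mo: 24 payments (last $48.88); total interest $573.88.
Interest saved = $655.77 − $573.88 = $81.89.

$81.89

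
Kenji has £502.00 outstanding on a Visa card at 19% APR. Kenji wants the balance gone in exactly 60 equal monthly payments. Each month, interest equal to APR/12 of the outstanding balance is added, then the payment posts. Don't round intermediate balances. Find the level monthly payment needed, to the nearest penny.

Monthly rate r = 19%/12 = 1.58333% = 0.0158333.
Level-payment amortization: P = B₀·r / (1 − (1+r)^(−n)) = 502.00·0.0158333 / (1 − 1.01583^(−60)).
Denominator 1 − (1+r)^(−60) = 0.610369967.
P = 7.94833 / 0.610369967 ≈ 13.02.

£13.02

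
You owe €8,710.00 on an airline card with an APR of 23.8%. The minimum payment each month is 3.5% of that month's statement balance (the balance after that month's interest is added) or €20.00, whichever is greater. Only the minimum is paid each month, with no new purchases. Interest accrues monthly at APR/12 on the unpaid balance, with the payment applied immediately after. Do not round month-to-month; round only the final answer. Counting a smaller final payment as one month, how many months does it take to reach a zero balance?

Monthly rate r = 23.8%/12 = 1.98333% = 0.0198333.
While 3.5% of the post-interest balance exceeds €20.00, each month B ← (B·(1+r))·(1 − 0.035), i.e. B shrinks by the factor (1+r)·0.965 = 0.98414.
This holds for months 1–172. Entering month 173 the balance is €556.85; 3.5% of the post-interest balance is now below €20.00, so the flat €20.00 minimum applies from here.
From month 173 a fixed €20.00 at rate r clears €556.85 in 41 more payments. Total: 172 + 41 = 213 months.

213 months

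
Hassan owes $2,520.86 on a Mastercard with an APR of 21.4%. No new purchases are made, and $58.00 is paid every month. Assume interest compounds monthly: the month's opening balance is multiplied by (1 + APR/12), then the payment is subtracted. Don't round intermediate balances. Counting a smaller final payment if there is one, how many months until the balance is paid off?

85 payments

Monthly rate r = 21.4%/12 = 1.78333% = 0.0178333.
Recurrence: B ← B·(1+r) − $58.00.
Month 1: interest $44.96; balance after payment $2,507.82.
Month 2: interest $44.72; balance after payment $2,494.54.
Closed form: n = −ln(1 − rB₀/P)/ln(1+r) = −ln(0.22491)/ln(1.01783) ≈ 84.411, so the balance reaches zero during payment 85.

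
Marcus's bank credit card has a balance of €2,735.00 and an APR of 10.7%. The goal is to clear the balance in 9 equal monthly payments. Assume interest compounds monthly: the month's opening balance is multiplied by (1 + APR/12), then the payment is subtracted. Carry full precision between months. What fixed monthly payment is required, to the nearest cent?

Monthly rate r = 10.7%/12 = 0.891667% = 0.00891667.
Level-payment amortization: P = B₀·r / (1 − (1+r)^(−n)) = 2735.00·0.00891667 / (1 − 1.00892^(−9)).
Denominator 1 − (1+r)^(−9) = 0.0767861041.
P = 24.3871 / 0.0767861041 ≈ 317.60.

€317.60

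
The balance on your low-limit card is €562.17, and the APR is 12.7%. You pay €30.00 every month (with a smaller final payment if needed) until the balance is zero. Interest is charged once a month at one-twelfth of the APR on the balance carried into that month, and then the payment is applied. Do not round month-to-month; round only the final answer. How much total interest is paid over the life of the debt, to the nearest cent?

Monthly rate r = 12.7%/12 = 1.05833% = 0.0105833.
Payoff takes n = ⌈−ln(1 − rB₀/P)/ln(1+r)⌉ = ⌈20.997⌉ = 21 payments; the last is €29.90.
Total paid = 20·€30.00 + €29.90 = €629.90.
Total interest = total paid − principal = €629.90 − €562.17 = €67.73.

€67.73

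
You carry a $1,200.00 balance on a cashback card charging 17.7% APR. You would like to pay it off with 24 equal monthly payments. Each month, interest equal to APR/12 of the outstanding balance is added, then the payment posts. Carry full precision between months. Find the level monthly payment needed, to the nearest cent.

Monthly rate r = 17.7%/12 = 1.475% = 0.01475.
Level-payment amortization: P = B₀·r / (1 − (1+r)^(−n)) = 1200.00·0.01475 / (1 − 1.01475^(−24)).
Denominator 1 − (1+r)^(−24) = 0.296308087.
P = 17.7 / 0.296308087 ≈ 59.74.

$59.74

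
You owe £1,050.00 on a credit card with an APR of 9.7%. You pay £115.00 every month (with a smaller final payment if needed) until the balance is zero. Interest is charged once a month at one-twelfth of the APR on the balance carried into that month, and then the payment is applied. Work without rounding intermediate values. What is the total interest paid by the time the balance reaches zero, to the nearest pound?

Monthly rate r = 9.7%/12 = 0.808333% = 0.00808333.
Payoff takes n = ⌈−ln(1 − rB₀/P)/ln(1+r)⌉ = ⌈9.523⌉ = 10 payments; the last is £60.28.
Total paid = 9·£115.00 + £60.28 = £1,095.28.
Total interest = total paid − principal = £1,095.28 − £1,050.00 = £45.28.

£45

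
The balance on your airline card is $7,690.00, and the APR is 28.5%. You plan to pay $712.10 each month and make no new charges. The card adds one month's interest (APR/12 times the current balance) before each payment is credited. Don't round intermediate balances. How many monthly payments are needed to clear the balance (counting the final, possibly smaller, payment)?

Monthly rate r = 28.5%/12 = 2.375% = 0.02375.
Recurrence: B ← B·(1+r) − $712.10.
Month 1: interest $182.64; balance after payment $7,160.54.
Month 2: interest $170.06; balance after payment $6,618.50.
Closed form: n = −ln(1 − rB₀/P)/ln(1+r) = −ln(0.74352)/ln(1.02375) ≈ 12.626, so the balance reaches zero during payment 13.

13 payments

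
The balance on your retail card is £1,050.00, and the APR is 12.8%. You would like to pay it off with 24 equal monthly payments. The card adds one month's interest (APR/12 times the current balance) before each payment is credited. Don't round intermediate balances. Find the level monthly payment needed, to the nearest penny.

£49.82

Monthly rate r = 12.8%/12 = 1.06667% = 0.0106667.
Level-payment amortization: P = B₀·r / (1 − (1+r)^(−n)) = 1050.00·0.0106667 / (1 − 1.01067^(−24)).
Denominator 1 − (1+r)^(−24) = 0.224807814.
P = 11.2 / 0.224807814 ≈ 49.82.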